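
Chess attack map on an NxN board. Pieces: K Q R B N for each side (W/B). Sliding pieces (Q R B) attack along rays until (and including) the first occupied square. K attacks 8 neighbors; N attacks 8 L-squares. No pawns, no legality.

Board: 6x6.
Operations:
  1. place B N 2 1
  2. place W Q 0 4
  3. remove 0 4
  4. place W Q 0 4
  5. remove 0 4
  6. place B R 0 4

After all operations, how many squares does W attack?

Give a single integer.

Answer: 0

Derivation:
Op 1: place BN@(2,1)
Op 2: place WQ@(0,4)
Op 3: remove (0,4)
Op 4: place WQ@(0,4)
Op 5: remove (0,4)
Op 6: place BR@(0,4)
Per-piece attacks for W:
Union (0 distinct): (none)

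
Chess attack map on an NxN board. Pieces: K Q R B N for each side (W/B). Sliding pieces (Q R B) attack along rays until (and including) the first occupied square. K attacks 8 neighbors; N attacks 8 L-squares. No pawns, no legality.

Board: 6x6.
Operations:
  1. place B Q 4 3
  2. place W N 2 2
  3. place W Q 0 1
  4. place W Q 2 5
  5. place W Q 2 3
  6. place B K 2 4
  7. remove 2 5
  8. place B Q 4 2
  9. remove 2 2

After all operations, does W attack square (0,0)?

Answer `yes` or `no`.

Answer: yes

Derivation:
Op 1: place BQ@(4,3)
Op 2: place WN@(2,2)
Op 3: place WQ@(0,1)
Op 4: place WQ@(2,5)
Op 5: place WQ@(2,3)
Op 6: place BK@(2,4)
Op 7: remove (2,5)
Op 8: place BQ@(4,2)
Op 9: remove (2,2)
Per-piece attacks for W:
  WQ@(0,1): attacks (0,2) (0,3) (0,4) (0,5) (0,0) (1,1) (2,1) (3,1) (4,1) (5,1) (1,2) (2,3) (1,0) [ray(1,1) blocked at (2,3)]
  WQ@(2,3): attacks (2,4) (2,2) (2,1) (2,0) (3,3) (4,3) (1,3) (0,3) (3,4) (4,5) (3,2) (4,1) (5,0) (1,4) (0,5) (1,2) (0,1) [ray(0,1) blocked at (2,4); ray(1,0) blocked at (4,3); ray(-1,-1) blocked at (0,1)]
W attacks (0,0): yes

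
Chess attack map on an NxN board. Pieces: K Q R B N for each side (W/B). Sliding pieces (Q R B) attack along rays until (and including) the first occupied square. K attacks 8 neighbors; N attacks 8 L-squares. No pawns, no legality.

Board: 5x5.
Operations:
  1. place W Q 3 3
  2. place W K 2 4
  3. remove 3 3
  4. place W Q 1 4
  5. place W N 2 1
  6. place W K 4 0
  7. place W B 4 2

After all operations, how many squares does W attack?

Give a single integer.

Answer: 20

Derivation:
Op 1: place WQ@(3,3)
Op 2: place WK@(2,4)
Op 3: remove (3,3)
Op 4: place WQ@(1,4)
Op 5: place WN@(2,1)
Op 6: place WK@(4,0)
Op 7: place WB@(4,2)
Per-piece attacks for W:
  WQ@(1,4): attacks (1,3) (1,2) (1,1) (1,0) (2,4) (0,4) (2,3) (3,2) (4,1) (0,3) [ray(1,0) blocked at (2,4)]
  WN@(2,1): attacks (3,3) (4,2) (1,3) (0,2) (4,0) (0,0)
  WK@(2,4): attacks (2,3) (3,4) (1,4) (3,3) (1,3)
  WK@(4,0): attacks (4,1) (3,0) (3,1)
  WB@(4,2): attacks (3,3) (2,4) (3,1) (2,0) [ray(-1,1) blocked at (2,4)]
Union (20 distinct): (0,0) (0,2) (0,3) (0,4) (1,0) (1,1) (1,2) (1,3) (1,4) (2,0) (2,3) (2,4) (3,0) (3,1) (3,2) (3,3) (3,4) (4,0) (4,1) (4,2)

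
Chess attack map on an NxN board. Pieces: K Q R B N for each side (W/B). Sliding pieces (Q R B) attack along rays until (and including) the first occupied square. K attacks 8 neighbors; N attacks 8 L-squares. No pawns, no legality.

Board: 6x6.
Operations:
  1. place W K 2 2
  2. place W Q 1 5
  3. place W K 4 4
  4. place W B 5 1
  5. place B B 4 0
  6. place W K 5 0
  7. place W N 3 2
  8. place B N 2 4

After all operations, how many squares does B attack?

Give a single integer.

Answer: 9

Derivation:
Op 1: place WK@(2,2)
Op 2: place WQ@(1,5)
Op 3: place WK@(4,4)
Op 4: place WB@(5,1)
Op 5: place BB@(4,0)
Op 6: place WK@(5,0)
Op 7: place WN@(3,2)
Op 8: place BN@(2,4)
Per-piece attacks for B:
  BN@(2,4): attacks (4,5) (0,5) (3,2) (4,3) (1,2) (0,3)
  BB@(4,0): attacks (5,1) (3,1) (2,2) [ray(1,1) blocked at (5,1); ray(-1,1) blocked at (2,2)]
Union (9 distinct): (0,3) (0,5) (1,2) (2,2) (3,1) (3,2) (4,3) (4,5) (5,1)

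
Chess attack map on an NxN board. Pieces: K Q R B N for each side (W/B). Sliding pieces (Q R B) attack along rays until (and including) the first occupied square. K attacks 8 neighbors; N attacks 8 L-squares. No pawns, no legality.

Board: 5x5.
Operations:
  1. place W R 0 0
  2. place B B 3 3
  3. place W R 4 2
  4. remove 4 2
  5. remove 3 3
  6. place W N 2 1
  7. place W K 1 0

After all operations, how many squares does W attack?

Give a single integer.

Answer: 13

Derivation:
Op 1: place WR@(0,0)
Op 2: place BB@(3,3)
Op 3: place WR@(4,2)
Op 4: remove (4,2)
Op 5: remove (3,3)
Op 6: place WN@(2,1)
Op 7: place WK@(1,0)
Per-piece attacks for W:
  WR@(0,0): attacks (0,1) (0,2) (0,3) (0,4) (1,0) [ray(1,0) blocked at (1,0)]
  WK@(1,0): attacks (1,1) (2,0) (0,0) (2,1) (0,1)
  WN@(2,1): attacks (3,3) (4,2) (1,3) (0,2) (4,0) (0,0)
Union (13 distinct): (0,0) (0,1) (0,2) (0,3) (0,4) (1,0) (1,1) (1,3) (2,0) (2,1) (3,3) (4,0) (4,2)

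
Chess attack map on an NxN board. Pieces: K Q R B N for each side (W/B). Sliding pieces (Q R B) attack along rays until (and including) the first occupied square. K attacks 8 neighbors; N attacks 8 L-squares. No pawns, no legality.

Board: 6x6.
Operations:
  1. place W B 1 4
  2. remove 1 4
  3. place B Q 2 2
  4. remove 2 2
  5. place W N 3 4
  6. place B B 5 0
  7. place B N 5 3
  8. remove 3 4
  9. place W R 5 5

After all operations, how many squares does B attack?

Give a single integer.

Op 1: place WB@(1,4)
Op 2: remove (1,4)
Op 3: place BQ@(2,2)
Op 4: remove (2,2)
Op 5: place WN@(3,4)
Op 6: place BB@(5,0)
Op 7: place BN@(5,3)
Op 8: remove (3,4)
Op 9: place WR@(5,5)
Per-piece attacks for B:
  BB@(5,0): attacks (4,1) (3,2) (2,3) (1,4) (0,5)
  BN@(5,3): attacks (4,5) (3,4) (4,1) (3,2)
Union (7 distinct): (0,5) (1,4) (2,3) (3,2) (3,4) (4,1) (4,5)

Answer: 7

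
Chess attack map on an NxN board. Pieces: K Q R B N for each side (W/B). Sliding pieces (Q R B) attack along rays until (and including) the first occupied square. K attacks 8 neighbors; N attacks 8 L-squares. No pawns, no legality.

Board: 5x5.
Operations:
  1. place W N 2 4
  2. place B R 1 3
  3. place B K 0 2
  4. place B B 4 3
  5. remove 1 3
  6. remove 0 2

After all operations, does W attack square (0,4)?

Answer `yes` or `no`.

Answer: no

Derivation:
Op 1: place WN@(2,4)
Op 2: place BR@(1,3)
Op 3: place BK@(0,2)
Op 4: place BB@(4,3)
Op 5: remove (1,3)
Op 6: remove (0,2)
Per-piece attacks for W:
  WN@(2,4): attacks (3,2) (4,3) (1,2) (0,3)
W attacks (0,4): no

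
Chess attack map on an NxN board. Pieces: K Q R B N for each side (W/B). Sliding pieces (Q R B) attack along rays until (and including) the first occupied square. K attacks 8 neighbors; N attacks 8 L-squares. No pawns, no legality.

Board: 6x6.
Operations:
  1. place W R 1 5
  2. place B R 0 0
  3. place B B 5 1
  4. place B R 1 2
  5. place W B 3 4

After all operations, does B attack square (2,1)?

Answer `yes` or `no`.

Answer: no

Derivation:
Op 1: place WR@(1,5)
Op 2: place BR@(0,0)
Op 3: place BB@(5,1)
Op 4: place BR@(1,2)
Op 5: place WB@(3,4)
Per-piece attacks for B:
  BR@(0,0): attacks (0,1) (0,2) (0,3) (0,4) (0,5) (1,0) (2,0) (3,0) (4,0) (5,0)
  BR@(1,2): attacks (1,3) (1,4) (1,5) (1,1) (1,0) (2,2) (3,2) (4,2) (5,2) (0,2) [ray(0,1) blocked at (1,5)]
  BB@(5,1): attacks (4,2) (3,3) (2,4) (1,5) (4,0) [ray(-1,1) blocked at (1,5)]
B attacks (2,1): no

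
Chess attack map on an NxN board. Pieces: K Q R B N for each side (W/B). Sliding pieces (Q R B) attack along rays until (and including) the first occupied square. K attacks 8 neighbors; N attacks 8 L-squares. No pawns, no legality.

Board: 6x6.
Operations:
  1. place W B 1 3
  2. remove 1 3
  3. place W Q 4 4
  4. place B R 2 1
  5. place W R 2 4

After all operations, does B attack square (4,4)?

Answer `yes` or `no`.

Answer: no

Derivation:
Op 1: place WB@(1,3)
Op 2: remove (1,3)
Op 3: place WQ@(4,4)
Op 4: place BR@(2,1)
Op 5: place WR@(2,4)
Per-piece attacks for B:
  BR@(2,1): attacks (2,2) (2,3) (2,4) (2,0) (3,1) (4,1) (5,1) (1,1) (0,1) [ray(0,1) blocked at (2,4)]
B attacks (4,4): no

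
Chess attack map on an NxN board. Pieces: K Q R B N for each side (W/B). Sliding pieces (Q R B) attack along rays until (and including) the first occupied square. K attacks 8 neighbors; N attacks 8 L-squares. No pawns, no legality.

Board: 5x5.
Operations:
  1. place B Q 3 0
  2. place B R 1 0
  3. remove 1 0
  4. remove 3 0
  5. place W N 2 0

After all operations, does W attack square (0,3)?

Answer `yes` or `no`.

Op 1: place BQ@(3,0)
Op 2: place BR@(1,0)
Op 3: remove (1,0)
Op 4: remove (3,0)
Op 5: place WN@(2,0)
Per-piece attacks for W:
  WN@(2,0): attacks (3,2) (4,1) (1,2) (0,1)
W attacks (0,3): no

Answer: no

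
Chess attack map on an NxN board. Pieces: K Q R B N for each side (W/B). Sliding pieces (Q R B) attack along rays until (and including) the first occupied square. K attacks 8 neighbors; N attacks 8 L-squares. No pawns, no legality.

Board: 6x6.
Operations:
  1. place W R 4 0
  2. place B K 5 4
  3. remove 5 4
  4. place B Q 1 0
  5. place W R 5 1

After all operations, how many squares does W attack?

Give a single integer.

Op 1: place WR@(4,0)
Op 2: place BK@(5,4)
Op 3: remove (5,4)
Op 4: place BQ@(1,0)
Op 5: place WR@(5,1)
Per-piece attacks for W:
  WR@(4,0): attacks (4,1) (4,2) (4,3) (4,4) (4,5) (5,0) (3,0) (2,0) (1,0) [ray(-1,0) blocked at (1,0)]
  WR@(5,1): attacks (5,2) (5,3) (5,4) (5,5) (5,0) (4,1) (3,1) (2,1) (1,1) (0,1)
Union (17 distinct): (0,1) (1,0) (1,1) (2,0) (2,1) (3,0) (3,1) (4,1) (4,2) (4,3) (4,4) (4,5) (5,0) (5,2) (5,3) (5,4) (5,5)

Answer: 17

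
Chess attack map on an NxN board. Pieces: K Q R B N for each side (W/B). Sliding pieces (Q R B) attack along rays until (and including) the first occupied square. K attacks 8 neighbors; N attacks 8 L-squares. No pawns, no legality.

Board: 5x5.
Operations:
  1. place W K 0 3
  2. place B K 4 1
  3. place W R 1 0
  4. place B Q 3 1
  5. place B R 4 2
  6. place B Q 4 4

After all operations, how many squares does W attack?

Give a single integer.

Op 1: place WK@(0,3)
Op 2: place BK@(4,1)
Op 3: place WR@(1,0)
Op 4: place BQ@(3,1)
Op 5: place BR@(4,2)
Op 6: place BQ@(4,4)
Per-piece attacks for W:
  WK@(0,3): attacks (0,4) (0,2) (1,3) (1,4) (1,2)
  WR@(1,0): attacks (1,1) (1,2) (1,3) (1,4) (2,0) (3,0) (4,0) (0,0)
Union (10 distinct): (0,0) (0,2) (0,4) (1,1) (1,2) (1,3) (1,4) (2,0) (3,0) (4,0)

Answer: 10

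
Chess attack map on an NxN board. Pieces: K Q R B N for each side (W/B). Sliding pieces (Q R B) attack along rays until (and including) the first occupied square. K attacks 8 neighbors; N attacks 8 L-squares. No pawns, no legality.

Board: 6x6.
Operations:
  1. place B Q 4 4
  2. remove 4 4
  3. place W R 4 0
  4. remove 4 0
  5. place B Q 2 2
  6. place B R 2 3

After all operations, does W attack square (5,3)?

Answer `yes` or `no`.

Op 1: place BQ@(4,4)
Op 2: remove (4,4)
Op 3: place WR@(4,0)
Op 4: remove (4,0)
Op 5: place BQ@(2,2)
Op 6: place BR@(2,3)
Per-piece attacks for W:
W attacks (5,3): no

Answer: no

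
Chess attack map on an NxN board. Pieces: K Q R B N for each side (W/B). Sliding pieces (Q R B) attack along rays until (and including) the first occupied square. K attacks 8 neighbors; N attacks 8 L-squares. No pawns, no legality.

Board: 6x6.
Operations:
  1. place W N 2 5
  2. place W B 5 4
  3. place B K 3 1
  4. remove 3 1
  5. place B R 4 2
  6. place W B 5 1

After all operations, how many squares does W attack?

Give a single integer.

Op 1: place WN@(2,5)
Op 2: place WB@(5,4)
Op 3: place BK@(3,1)
Op 4: remove (3,1)
Op 5: place BR@(4,2)
Op 6: place WB@(5,1)
Per-piece attacks for W:
  WN@(2,5): attacks (3,3) (4,4) (1,3) (0,4)
  WB@(5,1): attacks (4,2) (4,0) [ray(-1,1) blocked at (4,2)]
  WB@(5,4): attacks (4,5) (4,3) (3,2) (2,1) (1,0)
Union (11 distinct): (0,4) (1,0) (1,3) (2,1) (3,2) (3,3) (4,0) (4,2) (4,3) (4,4) (4,5)

Answer: 11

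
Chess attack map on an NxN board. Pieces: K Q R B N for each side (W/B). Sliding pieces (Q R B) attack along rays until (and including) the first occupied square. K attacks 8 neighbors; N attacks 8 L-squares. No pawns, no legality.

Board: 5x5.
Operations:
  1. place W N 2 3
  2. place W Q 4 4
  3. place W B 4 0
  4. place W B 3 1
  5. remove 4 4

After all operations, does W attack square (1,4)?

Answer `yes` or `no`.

Answer: no

Derivation:
Op 1: place WN@(2,3)
Op 2: place WQ@(4,4)
Op 3: place WB@(4,0)
Op 4: place WB@(3,1)
Op 5: remove (4,4)
Per-piece attacks for W:
  WN@(2,3): attacks (4,4) (0,4) (3,1) (4,2) (1,1) (0,2)
  WB@(3,1): attacks (4,2) (4,0) (2,2) (1,3) (0,4) (2,0) [ray(1,-1) blocked at (4,0)]
  WB@(4,0): attacks (3,1) [ray(-1,1) blocked at (3,1)]
W attacks (1,4): no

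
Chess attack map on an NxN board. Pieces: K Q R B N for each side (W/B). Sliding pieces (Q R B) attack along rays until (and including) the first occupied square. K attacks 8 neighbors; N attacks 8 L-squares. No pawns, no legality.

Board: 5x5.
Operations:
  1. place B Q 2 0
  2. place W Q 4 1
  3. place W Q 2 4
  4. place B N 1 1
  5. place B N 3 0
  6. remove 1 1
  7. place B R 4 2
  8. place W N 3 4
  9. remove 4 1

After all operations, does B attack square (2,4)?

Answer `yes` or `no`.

Answer: yes

Derivation:
Op 1: place BQ@(2,0)
Op 2: place WQ@(4,1)
Op 3: place WQ@(2,4)
Op 4: place BN@(1,1)
Op 5: place BN@(3,0)
Op 6: remove (1,1)
Op 7: place BR@(4,2)
Op 8: place WN@(3,4)
Op 9: remove (4,1)
Per-piece attacks for B:
  BQ@(2,0): attacks (2,1) (2,2) (2,3) (2,4) (3,0) (1,0) (0,0) (3,1) (4,2) (1,1) (0,2) [ray(0,1) blocked at (2,4); ray(1,0) blocked at (3,0); ray(1,1) blocked at (4,2)]
  BN@(3,0): attacks (4,2) (2,2) (1,1)
  BR@(4,2): attacks (4,3) (4,4) (4,1) (4,0) (3,2) (2,2) (1,2) (0,2)
B attacks (2,4): yes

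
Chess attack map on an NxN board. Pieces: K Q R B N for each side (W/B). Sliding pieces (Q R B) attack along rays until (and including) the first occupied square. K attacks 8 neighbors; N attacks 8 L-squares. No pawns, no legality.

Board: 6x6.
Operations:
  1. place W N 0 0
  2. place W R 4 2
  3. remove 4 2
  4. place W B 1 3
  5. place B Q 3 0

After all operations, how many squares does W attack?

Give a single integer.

Op 1: place WN@(0,0)
Op 2: place WR@(4,2)
Op 3: remove (4,2)
Op 4: place WB@(1,3)
Op 5: place BQ@(3,0)
Per-piece attacks for W:
  WN@(0,0): attacks (1,2) (2,1)
  WB@(1,3): attacks (2,4) (3,5) (2,2) (3,1) (4,0) (0,4) (0,2)
Union (9 distinct): (0,2) (0,4) (1,2) (2,1) (2,2) (2,4) (3,1) (3,5) (4,0)

Answer: 9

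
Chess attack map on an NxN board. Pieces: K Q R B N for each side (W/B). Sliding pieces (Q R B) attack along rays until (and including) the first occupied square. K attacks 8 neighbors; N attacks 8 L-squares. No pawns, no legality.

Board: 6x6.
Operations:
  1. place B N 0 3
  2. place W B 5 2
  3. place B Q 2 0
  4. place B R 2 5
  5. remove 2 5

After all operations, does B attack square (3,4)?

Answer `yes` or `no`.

Answer: no

Derivation:
Op 1: place BN@(0,3)
Op 2: place WB@(5,2)
Op 3: place BQ@(2,0)
Op 4: place BR@(2,5)
Op 5: remove (2,5)
Per-piece attacks for B:
  BN@(0,3): attacks (1,5) (2,4) (1,1) (2,2)
  BQ@(2,0): attacks (2,1) (2,2) (2,3) (2,4) (2,5) (3,0) (4,0) (5,0) (1,0) (0,0) (3,1) (4,2) (5,3) (1,1) (0,2)
B attacks (3,4): no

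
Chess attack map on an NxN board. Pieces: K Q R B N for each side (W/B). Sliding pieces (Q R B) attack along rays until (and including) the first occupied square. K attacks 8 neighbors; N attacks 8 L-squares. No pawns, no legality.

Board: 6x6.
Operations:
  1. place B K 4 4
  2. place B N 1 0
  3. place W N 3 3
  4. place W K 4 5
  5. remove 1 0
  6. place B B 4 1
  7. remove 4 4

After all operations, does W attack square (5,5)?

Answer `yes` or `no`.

Answer: yes

Derivation:
Op 1: place BK@(4,4)
Op 2: place BN@(1,0)
Op 3: place WN@(3,3)
Op 4: place WK@(4,5)
Op 5: remove (1,0)
Op 6: place BB@(4,1)
Op 7: remove (4,4)
Per-piece attacks for W:
  WN@(3,3): attacks (4,5) (5,4) (2,5) (1,4) (4,1) (5,2) (2,1) (1,2)
  WK@(4,5): attacks (4,4) (5,5) (3,5) (5,4) (3,4)
W attacks (5,5): yes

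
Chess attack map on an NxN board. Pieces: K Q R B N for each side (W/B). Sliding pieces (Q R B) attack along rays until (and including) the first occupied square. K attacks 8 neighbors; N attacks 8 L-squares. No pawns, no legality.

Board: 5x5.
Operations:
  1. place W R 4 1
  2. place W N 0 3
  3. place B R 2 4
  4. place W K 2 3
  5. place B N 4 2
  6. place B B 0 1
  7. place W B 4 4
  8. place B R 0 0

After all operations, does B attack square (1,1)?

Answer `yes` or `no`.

Op 1: place WR@(4,1)
Op 2: place WN@(0,3)
Op 3: place BR@(2,4)
Op 4: place WK@(2,3)
Op 5: place BN@(4,2)
Op 6: place BB@(0,1)
Op 7: place WB@(4,4)
Op 8: place BR@(0,0)
Per-piece attacks for B:
  BR@(0,0): attacks (0,1) (1,0) (2,0) (3,0) (4,0) [ray(0,1) blocked at (0,1)]
  BB@(0,1): attacks (1,2) (2,3) (1,0) [ray(1,1) blocked at (2,3)]
  BR@(2,4): attacks (2,3) (3,4) (4,4) (1,4) (0,4) [ray(0,-1) blocked at (2,3); ray(1,0) blocked at (4,4)]
  BN@(4,2): attacks (3,4) (2,3) (3,0) (2,1)
B attacks (1,1): no

Answer: no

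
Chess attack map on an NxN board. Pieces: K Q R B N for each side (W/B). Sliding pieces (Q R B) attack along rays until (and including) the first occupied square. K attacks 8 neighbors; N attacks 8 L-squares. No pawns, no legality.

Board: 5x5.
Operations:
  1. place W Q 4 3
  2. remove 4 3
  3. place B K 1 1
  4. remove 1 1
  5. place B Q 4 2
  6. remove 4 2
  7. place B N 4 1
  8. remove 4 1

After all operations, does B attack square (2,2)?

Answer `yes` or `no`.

Op 1: place WQ@(4,3)
Op 2: remove (4,3)
Op 3: place BK@(1,1)
Op 4: remove (1,1)
Op 5: place BQ@(4,2)
Op 6: remove (4,2)
Op 7: place BN@(4,1)
Op 8: remove (4,1)
Per-piece attacks for B:
B attacks (2,2): no

Answer: no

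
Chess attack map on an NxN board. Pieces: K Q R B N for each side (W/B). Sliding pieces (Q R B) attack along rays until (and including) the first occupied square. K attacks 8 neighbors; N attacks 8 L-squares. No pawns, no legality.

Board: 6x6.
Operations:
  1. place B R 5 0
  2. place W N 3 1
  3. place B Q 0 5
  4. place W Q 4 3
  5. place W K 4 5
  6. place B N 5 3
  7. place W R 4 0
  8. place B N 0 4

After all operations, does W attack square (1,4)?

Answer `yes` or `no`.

Op 1: place BR@(5,0)
Op 2: place WN@(3,1)
Op 3: place BQ@(0,5)
Op 4: place WQ@(4,3)
Op 5: place WK@(4,5)
Op 6: place BN@(5,3)
Op 7: place WR@(4,0)
Op 8: place BN@(0,4)
Per-piece attacks for W:
  WN@(3,1): attacks (4,3) (5,2) (2,3) (1,2) (5,0) (1,0)
  WR@(4,0): attacks (4,1) (4,2) (4,3) (5,0) (3,0) (2,0) (1,0) (0,0) [ray(0,1) blocked at (4,3); ray(1,0) blocked at (5,0)]
  WQ@(4,3): attacks (4,4) (4,5) (4,2) (4,1) (4,0) (5,3) (3,3) (2,3) (1,3) (0,3) (5,4) (5,2) (3,4) (2,5) (3,2) (2,1) (1,0) [ray(0,1) blocked at (4,5); ray(0,-1) blocked at (4,0); ray(1,0) blocked at (5,3)]
  WK@(4,5): attacks (4,4) (5,5) (3,5) (5,4) (3,4)
W attacks (1,4): no

Answer: no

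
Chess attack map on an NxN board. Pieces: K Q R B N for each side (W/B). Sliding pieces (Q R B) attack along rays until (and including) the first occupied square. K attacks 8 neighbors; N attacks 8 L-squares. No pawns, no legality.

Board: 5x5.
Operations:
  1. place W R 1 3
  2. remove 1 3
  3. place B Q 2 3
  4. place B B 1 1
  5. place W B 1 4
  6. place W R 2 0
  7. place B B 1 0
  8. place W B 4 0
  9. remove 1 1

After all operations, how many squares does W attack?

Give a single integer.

Op 1: place WR@(1,3)
Op 2: remove (1,3)
Op 3: place BQ@(2,3)
Op 4: place BB@(1,1)
Op 5: place WB@(1,4)
Op 6: place WR@(2,0)
Op 7: place BB@(1,0)
Op 8: place WB@(4,0)
Op 9: remove (1,1)
Per-piece attacks for W:
  WB@(1,4): attacks (2,3) (0,3) [ray(1,-1) blocked at (2,3)]
  WR@(2,0): attacks (2,1) (2,2) (2,3) (3,0) (4,0) (1,0) [ray(0,1) blocked at (2,3); ray(1,0) blocked at (4,0); ray(-1,0) blocked at (1,0)]
  WB@(4,0): attacks (3,1) (2,2) (1,3) (0,4)
Union (10 distinct): (0,3) (0,4) (1,0) (1,3) (2,1) (2,2) (2,3) (3,0) (3,1) (4,0)

Answer: 10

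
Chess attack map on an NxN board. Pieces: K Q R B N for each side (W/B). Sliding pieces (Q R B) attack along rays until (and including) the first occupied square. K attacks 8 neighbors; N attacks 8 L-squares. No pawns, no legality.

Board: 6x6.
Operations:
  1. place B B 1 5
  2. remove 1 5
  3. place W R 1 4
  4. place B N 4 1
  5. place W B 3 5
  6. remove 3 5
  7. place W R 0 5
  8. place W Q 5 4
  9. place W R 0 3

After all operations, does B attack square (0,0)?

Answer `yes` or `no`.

Answer: no

Derivation:
Op 1: place BB@(1,5)
Op 2: remove (1,5)
Op 3: place WR@(1,4)
Op 4: place BN@(4,1)
Op 5: place WB@(3,5)
Op 6: remove (3,5)
Op 7: place WR@(0,5)
Op 8: place WQ@(5,4)
Op 9: place WR@(0,3)
Per-piece attacks for B:
  BN@(4,1): attacks (5,3) (3,3) (2,2) (2,0)
B attacks (0,0): no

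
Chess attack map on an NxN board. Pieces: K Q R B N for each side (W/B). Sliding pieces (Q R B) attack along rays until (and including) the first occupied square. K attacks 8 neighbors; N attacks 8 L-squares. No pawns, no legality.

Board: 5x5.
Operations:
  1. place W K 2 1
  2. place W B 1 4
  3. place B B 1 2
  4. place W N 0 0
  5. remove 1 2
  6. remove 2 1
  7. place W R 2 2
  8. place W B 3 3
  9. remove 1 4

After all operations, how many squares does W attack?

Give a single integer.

Answer: 10

Derivation:
Op 1: place WK@(2,1)
Op 2: place WB@(1,4)
Op 3: place BB@(1,2)
Op 4: place WN@(0,0)
Op 5: remove (1,2)
Op 6: remove (2,1)
Op 7: place WR@(2,2)
Op 8: place WB@(3,3)
Op 9: remove (1,4)
Per-piece attacks for W:
  WN@(0,0): attacks (1,2) (2,1)
  WR@(2,2): attacks (2,3) (2,4) (2,1) (2,0) (3,2) (4,2) (1,2) (0,2)
  WB@(3,3): attacks (4,4) (4,2) (2,4) (2,2) [ray(-1,-1) blocked at (2,2)]
Union (10 distinct): (0,2) (1,2) (2,0) (2,1) (2,2) (2,3) (2,4) (3,2) (4,2) (4,4)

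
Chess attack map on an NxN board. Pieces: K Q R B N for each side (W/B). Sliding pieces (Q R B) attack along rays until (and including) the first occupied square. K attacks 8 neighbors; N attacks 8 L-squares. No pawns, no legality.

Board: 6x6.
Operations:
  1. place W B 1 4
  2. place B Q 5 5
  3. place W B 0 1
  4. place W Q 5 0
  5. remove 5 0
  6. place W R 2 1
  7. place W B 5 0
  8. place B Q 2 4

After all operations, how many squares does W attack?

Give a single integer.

Answer: 19

Derivation:
Op 1: place WB@(1,4)
Op 2: place BQ@(5,5)
Op 3: place WB@(0,1)
Op 4: place WQ@(5,0)
Op 5: remove (5,0)
Op 6: place WR@(2,1)
Op 7: place WB@(5,0)
Op 8: place BQ@(2,4)
Per-piece attacks for W:
  WB@(0,1): attacks (1,2) (2,3) (3,4) (4,5) (1,0)
  WB@(1,4): attacks (2,5) (2,3) (3,2) (4,1) (5,0) (0,5) (0,3) [ray(1,-1) blocked at (5,0)]
  WR@(2,1): attacks (2,2) (2,3) (2,4) (2,0) (3,1) (4,1) (5,1) (1,1) (0,1) [ray(0,1) blocked at (2,4); ray(-1,0) blocked at (0,1)]
  WB@(5,0): attacks (4,1) (3,2) (2,3) (1,4) [ray(-1,1) blocked at (1,4)]
Union (19 distinct): (0,1) (0,3) (0,5) (1,0) (1,1) (1,2) (1,4) (2,0) (2,2) (2,3) (2,4) (2,5) (3,1) (3,2) (3,4) (4,1) (4,5) (5,0) (5,1)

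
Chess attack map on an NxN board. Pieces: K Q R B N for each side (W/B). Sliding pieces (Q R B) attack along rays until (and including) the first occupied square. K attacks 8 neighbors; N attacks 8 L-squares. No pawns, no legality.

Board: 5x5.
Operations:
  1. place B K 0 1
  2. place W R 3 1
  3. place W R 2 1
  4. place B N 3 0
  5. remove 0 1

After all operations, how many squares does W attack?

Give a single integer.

Op 1: place BK@(0,1)
Op 2: place WR@(3,1)
Op 3: place WR@(2,1)
Op 4: place BN@(3,0)
Op 5: remove (0,1)
Per-piece attacks for W:
  WR@(2,1): attacks (2,2) (2,3) (2,4) (2,0) (3,1) (1,1) (0,1) [ray(1,0) blocked at (3,1)]
  WR@(3,1): attacks (3,2) (3,3) (3,4) (3,0) (4,1) (2,1) [ray(0,-1) blocked at (3,0); ray(-1,0) blocked at (2,1)]
Union (13 distinct): (0,1) (1,1) (2,0) (2,1) (2,2) (2,3) (2,4) (3,0) (3,1) (3,2) (3,3) (3,4) (4,1)

Answer: 13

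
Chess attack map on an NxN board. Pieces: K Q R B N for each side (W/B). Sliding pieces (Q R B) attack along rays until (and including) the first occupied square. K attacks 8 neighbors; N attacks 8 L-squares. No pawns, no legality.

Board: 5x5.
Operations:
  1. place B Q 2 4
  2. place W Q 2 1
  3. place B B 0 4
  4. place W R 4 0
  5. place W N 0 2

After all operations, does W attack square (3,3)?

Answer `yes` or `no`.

Op 1: place BQ@(2,4)
Op 2: place WQ@(2,1)
Op 3: place BB@(0,4)
Op 4: place WR@(4,0)
Op 5: place WN@(0,2)
Per-piece attacks for W:
  WN@(0,2): attacks (1,4) (2,3) (1,0) (2,1)
  WQ@(2,1): attacks (2,2) (2,3) (2,4) (2,0) (3,1) (4,1) (1,1) (0,1) (3,2) (4,3) (3,0) (1,2) (0,3) (1,0) [ray(0,1) blocked at (2,4)]
  WR@(4,0): attacks (4,1) (4,2) (4,3) (4,4) (3,0) (2,0) (1,0) (0,0)
W attacks (3,3): no

Answer: no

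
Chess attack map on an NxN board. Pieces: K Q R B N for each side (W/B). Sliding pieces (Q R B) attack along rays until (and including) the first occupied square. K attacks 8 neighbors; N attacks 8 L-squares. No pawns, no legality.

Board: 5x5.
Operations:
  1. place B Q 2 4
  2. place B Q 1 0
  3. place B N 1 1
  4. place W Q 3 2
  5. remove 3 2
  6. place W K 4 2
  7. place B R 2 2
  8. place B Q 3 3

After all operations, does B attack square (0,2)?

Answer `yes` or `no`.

Op 1: place BQ@(2,4)
Op 2: place BQ@(1,0)
Op 3: place BN@(1,1)
Op 4: place WQ@(3,2)
Op 5: remove (3,2)
Op 6: place WK@(4,2)
Op 7: place BR@(2,2)
Op 8: place BQ@(3,3)
Per-piece attacks for B:
  BQ@(1,0): attacks (1,1) (2,0) (3,0) (4,0) (0,0) (2,1) (3,2) (4,3) (0,1) [ray(0,1) blocked at (1,1)]
  BN@(1,1): attacks (2,3) (3,2) (0,3) (3,0)
  BR@(2,2): attacks (2,3) (2,4) (2,1) (2,0) (3,2) (4,2) (1,2) (0,2) [ray(0,1) blocked at (2,4); ray(1,0) blocked at (4,2)]
  BQ@(2,4): attacks (2,3) (2,2) (3,4) (4,4) (1,4) (0,4) (3,3) (1,3) (0,2) [ray(0,-1) blocked at (2,2); ray(1,-1) blocked at (3,3)]
  BQ@(3,3): attacks (3,4) (3,2) (3,1) (3,0) (4,3) (2,3) (1,3) (0,3) (4,4) (4,2) (2,4) (2,2) [ray(1,-1) blocked at (4,2); ray(-1,1) blocked at (2,4); ray(-1,-1) blocked at (2,2)]
B attacks (0,2): yes

Answer: yes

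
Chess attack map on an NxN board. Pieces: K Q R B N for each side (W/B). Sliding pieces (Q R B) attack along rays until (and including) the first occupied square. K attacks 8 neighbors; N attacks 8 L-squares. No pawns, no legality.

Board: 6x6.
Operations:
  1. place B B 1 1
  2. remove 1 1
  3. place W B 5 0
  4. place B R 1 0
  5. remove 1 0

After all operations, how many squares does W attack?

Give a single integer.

Op 1: place BB@(1,1)
Op 2: remove (1,1)
Op 3: place WB@(5,0)
Op 4: place BR@(1,0)
Op 5: remove (1,0)
Per-piece attacks for W:
  WB@(5,0): attacks (4,1) (3,2) (2,3) (1,4) (0,5)
Union (5 distinct): (0,5) (1,4) (2,3) (3,2) (4,1)

Answer: 5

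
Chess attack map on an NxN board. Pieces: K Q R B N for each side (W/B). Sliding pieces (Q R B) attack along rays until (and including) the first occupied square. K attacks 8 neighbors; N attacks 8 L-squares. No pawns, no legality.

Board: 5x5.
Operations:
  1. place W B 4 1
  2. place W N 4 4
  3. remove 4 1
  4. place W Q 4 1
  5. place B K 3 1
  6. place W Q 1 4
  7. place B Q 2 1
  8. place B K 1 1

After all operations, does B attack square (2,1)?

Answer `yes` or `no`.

Op 1: place WB@(4,1)
Op 2: place WN@(4,4)
Op 3: remove (4,1)
Op 4: place WQ@(4,1)
Op 5: place BK@(3,1)
Op 6: place WQ@(1,4)
Op 7: place BQ@(2,1)
Op 8: place BK@(1,1)
Per-piece attacks for B:
  BK@(1,1): attacks (1,2) (1,0) (2,1) (0,1) (2,2) (2,0) (0,2) (0,0)
  BQ@(2,1): attacks (2,2) (2,3) (2,4) (2,0) (3,1) (1,1) (3,2) (4,3) (3,0) (1,2) (0,3) (1,0) [ray(1,0) blocked at (3,1); ray(-1,0) blocked at (1,1)]
  BK@(3,1): attacks (3,2) (3,0) (4,1) (2,1) (4,2) (4,0) (2,2) (2,0)
B attacks (2,1): yes

Answer: yes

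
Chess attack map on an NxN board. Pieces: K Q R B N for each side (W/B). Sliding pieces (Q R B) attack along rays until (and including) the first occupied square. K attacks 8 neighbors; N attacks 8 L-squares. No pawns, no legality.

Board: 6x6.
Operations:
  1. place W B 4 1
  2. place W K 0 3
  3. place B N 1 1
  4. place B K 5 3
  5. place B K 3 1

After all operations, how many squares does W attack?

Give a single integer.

Op 1: place WB@(4,1)
Op 2: place WK@(0,3)
Op 3: place BN@(1,1)
Op 4: place BK@(5,3)
Op 5: place BK@(3,1)
Per-piece attacks for W:
  WK@(0,3): attacks (0,4) (0,2) (1,3) (1,4) (1,2)
  WB@(4,1): attacks (5,2) (5,0) (3,2) (2,3) (1,4) (0,5) (3,0)
Union (11 distinct): (0,2) (0,4) (0,5) (1,2) (1,3) (1,4) (2,3) (3,0) (3,2) (5,0) (5,2)

Answer: 11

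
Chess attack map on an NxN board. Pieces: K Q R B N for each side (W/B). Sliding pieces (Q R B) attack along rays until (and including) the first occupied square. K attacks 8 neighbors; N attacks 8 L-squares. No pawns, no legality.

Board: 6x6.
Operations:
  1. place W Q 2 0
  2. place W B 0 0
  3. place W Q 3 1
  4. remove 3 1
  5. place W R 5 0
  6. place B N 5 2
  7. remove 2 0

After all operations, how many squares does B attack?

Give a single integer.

Op 1: place WQ@(2,0)
Op 2: place WB@(0,0)
Op 3: place WQ@(3,1)
Op 4: remove (3,1)
Op 5: place WR@(5,0)
Op 6: place BN@(5,2)
Op 7: remove (2,0)
Per-piece attacks for B:
  BN@(5,2): attacks (4,4) (3,3) (4,0) (3,1)
Union (4 distinct): (3,1) (3,3) (4,0) (4,4)

Answer: 4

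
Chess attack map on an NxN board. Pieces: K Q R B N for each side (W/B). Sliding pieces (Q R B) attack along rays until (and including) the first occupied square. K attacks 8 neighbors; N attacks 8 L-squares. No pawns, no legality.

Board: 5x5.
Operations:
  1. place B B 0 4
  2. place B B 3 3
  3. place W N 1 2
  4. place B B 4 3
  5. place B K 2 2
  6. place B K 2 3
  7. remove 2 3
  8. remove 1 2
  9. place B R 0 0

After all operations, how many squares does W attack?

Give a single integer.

Answer: 0

Derivation:
Op 1: place BB@(0,4)
Op 2: place BB@(3,3)
Op 3: place WN@(1,2)
Op 4: place BB@(4,3)
Op 5: place BK@(2,2)
Op 6: place BK@(2,3)
Op 7: remove (2,3)
Op 8: remove (1,2)
Op 9: place BR@(0,0)
Per-piece attacks for W:
Union (0 distinct): (none)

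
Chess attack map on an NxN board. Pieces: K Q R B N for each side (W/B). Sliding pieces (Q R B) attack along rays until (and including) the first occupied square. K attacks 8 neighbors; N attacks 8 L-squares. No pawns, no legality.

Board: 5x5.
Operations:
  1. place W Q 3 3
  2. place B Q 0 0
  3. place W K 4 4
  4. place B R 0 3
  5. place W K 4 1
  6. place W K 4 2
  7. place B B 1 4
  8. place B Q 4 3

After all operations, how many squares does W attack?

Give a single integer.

Op 1: place WQ@(3,3)
Op 2: place BQ@(0,0)
Op 3: place WK@(4,4)
Op 4: place BR@(0,3)
Op 5: place WK@(4,1)
Op 6: place WK@(4,2)
Op 7: place BB@(1,4)
Op 8: place BQ@(4,3)
Per-piece attacks for W:
  WQ@(3,3): attacks (3,4) (3,2) (3,1) (3,0) (4,3) (2,3) (1,3) (0,3) (4,4) (4,2) (2,4) (2,2) (1,1) (0,0) [ray(1,0) blocked at (4,3); ray(-1,0) blocked at (0,3); ray(1,1) blocked at (4,4); ray(1,-1) blocked at (4,2); ray(-1,-1) blocked at (0,0)]
  WK@(4,1): attacks (4,2) (4,0) (3,1) (3,2) (3,0)
  WK@(4,2): attacks (4,3) (4,1) (3,2) (3,3) (3,1)
  WK@(4,4): attacks (4,3) (3,4) (3,3)
Union (17 distinct): (0,0) (0,3) (1,1) (1,3) (2,2) (2,3) (2,4) (3,0) (3,1) (3,2) (3,3) (3,4) (4,0) (4,1) (4,2) (4,3) (4,4)

Answer: 17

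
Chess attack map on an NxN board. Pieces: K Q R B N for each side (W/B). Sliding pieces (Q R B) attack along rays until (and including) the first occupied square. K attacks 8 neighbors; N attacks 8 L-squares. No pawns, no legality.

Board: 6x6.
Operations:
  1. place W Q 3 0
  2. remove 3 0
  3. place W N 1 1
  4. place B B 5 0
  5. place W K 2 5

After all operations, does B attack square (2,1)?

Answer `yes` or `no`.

Answer: no

Derivation:
Op 1: place WQ@(3,0)
Op 2: remove (3,0)
Op 3: place WN@(1,1)
Op 4: place BB@(5,0)
Op 5: place WK@(2,5)
Per-piece attacks for B:
  BB@(5,0): attacks (4,1) (3,2) (2,3) (1,4) (0,5)
B attacks (2,1): no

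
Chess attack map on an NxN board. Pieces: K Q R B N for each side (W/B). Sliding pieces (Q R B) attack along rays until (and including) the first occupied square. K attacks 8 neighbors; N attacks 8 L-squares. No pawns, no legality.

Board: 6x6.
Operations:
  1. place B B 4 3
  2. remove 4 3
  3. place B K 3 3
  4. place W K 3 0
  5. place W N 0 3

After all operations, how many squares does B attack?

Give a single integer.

Op 1: place BB@(4,3)
Op 2: remove (4,3)
Op 3: place BK@(3,3)
Op 4: place WK@(3,0)
Op 5: place WN@(0,3)
Per-piece attacks for B:
  BK@(3,3): attacks (3,4) (3,2) (4,3) (2,3) (4,4) (4,2) (2,4) (2,2)
Union (8 distinct): (2,2) (2,3) (2,4) (3,2) (3,4) (4,2) (4,3) (4,4)

Answer: 8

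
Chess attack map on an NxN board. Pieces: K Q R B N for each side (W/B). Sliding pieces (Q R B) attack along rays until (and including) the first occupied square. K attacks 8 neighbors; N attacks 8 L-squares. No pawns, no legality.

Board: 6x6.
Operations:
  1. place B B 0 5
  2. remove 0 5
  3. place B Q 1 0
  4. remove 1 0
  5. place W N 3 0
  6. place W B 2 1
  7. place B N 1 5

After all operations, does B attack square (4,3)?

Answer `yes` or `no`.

Answer: no

Derivation:
Op 1: place BB@(0,5)
Op 2: remove (0,5)
Op 3: place BQ@(1,0)
Op 4: remove (1,0)
Op 5: place WN@(3,0)
Op 6: place WB@(2,1)
Op 7: place BN@(1,5)
Per-piece attacks for B:
  BN@(1,5): attacks (2,3) (3,4) (0,3)
B attacks (4,3): no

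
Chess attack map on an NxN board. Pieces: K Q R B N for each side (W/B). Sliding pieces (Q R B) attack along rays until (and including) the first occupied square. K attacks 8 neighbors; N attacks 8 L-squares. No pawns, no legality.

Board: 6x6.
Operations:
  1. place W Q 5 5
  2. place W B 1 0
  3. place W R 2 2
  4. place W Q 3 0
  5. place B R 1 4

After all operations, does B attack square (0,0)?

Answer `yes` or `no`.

Answer: no

Derivation:
Op 1: place WQ@(5,5)
Op 2: place WB@(1,0)
Op 3: place WR@(2,2)
Op 4: place WQ@(3,0)
Op 5: place BR@(1,4)
Per-piece attacks for B:
  BR@(1,4): attacks (1,5) (1,3) (1,2) (1,1) (1,0) (2,4) (3,4) (4,4) (5,4) (0,4) [ray(0,-1) blocked at (1,0)]
B attacks (0,0): no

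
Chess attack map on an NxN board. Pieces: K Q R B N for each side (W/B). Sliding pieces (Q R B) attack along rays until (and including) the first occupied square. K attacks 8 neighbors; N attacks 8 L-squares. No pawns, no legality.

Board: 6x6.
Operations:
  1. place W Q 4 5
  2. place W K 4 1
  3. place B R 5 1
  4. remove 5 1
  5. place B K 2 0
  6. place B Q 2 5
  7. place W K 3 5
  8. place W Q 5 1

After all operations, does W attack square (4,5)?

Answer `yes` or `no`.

Op 1: place WQ@(4,5)
Op 2: place WK@(4,1)
Op 3: place BR@(5,1)
Op 4: remove (5,1)
Op 5: place BK@(2,0)
Op 6: place BQ@(2,5)
Op 7: place WK@(3,5)
Op 8: place WQ@(5,1)
Per-piece attacks for W:
  WK@(3,5): attacks (3,4) (4,5) (2,5) (4,4) (2,4)
  WK@(4,1): attacks (4,2) (4,0) (5,1) (3,1) (5,2) (5,0) (3,2) (3,0)
  WQ@(4,5): attacks (4,4) (4,3) (4,2) (4,1) (5,5) (3,5) (5,4) (3,4) (2,3) (1,2) (0,1) [ray(0,-1) blocked at (4,1); ray(-1,0) blocked at (3,5)]
  WQ@(5,1): attacks (5,2) (5,3) (5,4) (5,5) (5,0) (4,1) (4,2) (3,3) (2,4) (1,5) (4,0) [ray(-1,0) blocked at (4,1)]
W attacks (4,5): yes

Answer: yes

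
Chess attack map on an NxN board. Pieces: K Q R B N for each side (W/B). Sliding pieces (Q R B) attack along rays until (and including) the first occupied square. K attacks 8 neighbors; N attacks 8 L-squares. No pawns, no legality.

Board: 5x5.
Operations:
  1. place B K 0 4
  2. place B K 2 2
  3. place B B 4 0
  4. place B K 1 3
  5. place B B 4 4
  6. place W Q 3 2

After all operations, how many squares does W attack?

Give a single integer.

Op 1: place BK@(0,4)
Op 2: place BK@(2,2)
Op 3: place BB@(4,0)
Op 4: place BK@(1,3)
Op 5: place BB@(4,4)
Op 6: place WQ@(3,2)
Per-piece attacks for W:
  WQ@(3,2): attacks (3,3) (3,4) (3,1) (3,0) (4,2) (2,2) (4,3) (4,1) (2,3) (1,4) (2,1) (1,0) [ray(-1,0) blocked at (2,2)]
Union (12 distinct): (1,0) (1,4) (2,1) (2,2) (2,3) (3,0) (3,1) (3,3) (3,4) (4,1) (4,2) (4,3)

Answer: 12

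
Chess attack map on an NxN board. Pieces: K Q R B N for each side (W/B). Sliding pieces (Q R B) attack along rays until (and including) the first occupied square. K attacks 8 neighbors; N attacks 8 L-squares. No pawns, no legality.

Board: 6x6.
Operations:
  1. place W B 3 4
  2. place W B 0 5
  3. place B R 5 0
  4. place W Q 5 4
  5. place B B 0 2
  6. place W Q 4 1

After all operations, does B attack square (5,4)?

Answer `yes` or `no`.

Answer: yes

Derivation:
Op 1: place WB@(3,4)
Op 2: place WB@(0,5)
Op 3: place BR@(5,0)
Op 4: place WQ@(5,4)
Op 5: place BB@(0,2)
Op 6: place WQ@(4,1)
Per-piece attacks for B:
  BB@(0,2): attacks (1,3) (2,4) (3,5) (1,1) (2,0)
  BR@(5,0): attacks (5,1) (5,2) (5,3) (5,4) (4,0) (3,0) (2,0) (1,0) (0,0) [ray(0,1) blocked at (5,4)]
B attacks (5,4): yes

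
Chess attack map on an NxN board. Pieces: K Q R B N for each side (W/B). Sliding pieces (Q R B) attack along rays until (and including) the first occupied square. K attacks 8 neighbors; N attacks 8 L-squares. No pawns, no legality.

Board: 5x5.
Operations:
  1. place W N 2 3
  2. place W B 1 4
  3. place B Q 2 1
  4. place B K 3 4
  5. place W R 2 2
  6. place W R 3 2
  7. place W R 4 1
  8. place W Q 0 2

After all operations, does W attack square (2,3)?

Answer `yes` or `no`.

Answer: yes

Derivation:
Op 1: place WN@(2,3)
Op 2: place WB@(1,4)
Op 3: place BQ@(2,1)
Op 4: place BK@(3,4)
Op 5: place WR@(2,2)
Op 6: place WR@(3,2)
Op 7: place WR@(4,1)
Op 8: place WQ@(0,2)
Per-piece attacks for W:
  WQ@(0,2): attacks (0,3) (0,4) (0,1) (0,0) (1,2) (2,2) (1,3) (2,4) (1,1) (2,0) [ray(1,0) blocked at (2,2)]
  WB@(1,4): attacks (2,3) (0,3) [ray(1,-1) blocked at (2,3)]
  WR@(2,2): attacks (2,3) (2,1) (3,2) (1,2) (0,2) [ray(0,1) blocked at (2,3); ray(0,-1) blocked at (2,1); ray(1,0) blocked at (3,2); ray(-1,0) blocked at (0,2)]
  WN@(2,3): attacks (4,4) (0,4) (3,1) (4,2) (1,1) (0,2)
  WR@(3,2): attacks (3,3) (3,4) (3,1) (3,0) (4,2) (2,2) [ray(0,1) blocked at (3,4); ray(-1,0) blocked at (2,2)]
  WR@(4,1): attacks (4,2) (4,3) (4,4) (4,0) (3,1) (2,1) [ray(-1,0) blocked at (2,1)]
W attacks (2,3): yes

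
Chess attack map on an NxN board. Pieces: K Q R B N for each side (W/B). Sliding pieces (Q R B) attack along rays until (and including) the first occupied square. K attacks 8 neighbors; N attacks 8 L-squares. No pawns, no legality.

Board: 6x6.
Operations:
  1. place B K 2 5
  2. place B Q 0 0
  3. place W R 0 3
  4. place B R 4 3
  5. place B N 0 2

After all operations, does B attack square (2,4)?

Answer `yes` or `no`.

Op 1: place BK@(2,5)
Op 2: place BQ@(0,0)
Op 3: place WR@(0,3)
Op 4: place BR@(4,3)
Op 5: place BN@(0,2)
Per-piece attacks for B:
  BQ@(0,0): attacks (0,1) (0,2) (1,0) (2,0) (3,0) (4,0) (5,0) (1,1) (2,2) (3,3) (4,4) (5,5) [ray(0,1) blocked at (0,2)]
  BN@(0,2): attacks (1,4) (2,3) (1,0) (2,1)
  BK@(2,5): attacks (2,4) (3,5) (1,5) (3,4) (1,4)
  BR@(4,3): attacks (4,4) (4,5) (4,2) (4,1) (4,0) (5,3) (3,3) (2,3) (1,3) (0,3) [ray(-1,0) blocked at (0,3)]
B attacks (2,4): yes

Answer: yes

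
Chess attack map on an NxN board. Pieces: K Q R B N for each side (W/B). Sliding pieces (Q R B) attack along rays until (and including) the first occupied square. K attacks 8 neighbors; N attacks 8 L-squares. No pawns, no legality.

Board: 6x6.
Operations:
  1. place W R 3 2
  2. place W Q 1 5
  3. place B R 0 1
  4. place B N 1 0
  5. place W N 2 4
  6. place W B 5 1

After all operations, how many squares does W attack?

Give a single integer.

Op 1: place WR@(3,2)
Op 2: place WQ@(1,5)
Op 3: place BR@(0,1)
Op 4: place BN@(1,0)
Op 5: place WN@(2,4)
Op 6: place WB@(5,1)
Per-piece attacks for W:
  WQ@(1,5): attacks (1,4) (1,3) (1,2) (1,1) (1,0) (2,5) (3,5) (4,5) (5,5) (0,5) (2,4) (0,4) [ray(0,-1) blocked at (1,0); ray(1,-1) blocked at (2,4)]
  WN@(2,4): attacks (4,5) (0,5) (3,2) (4,3) (1,2) (0,3)
  WR@(3,2): attacks (3,3) (3,4) (3,5) (3,1) (3,0) (4,2) (5,2) (2,2) (1,2) (0,2)
  WB@(5,1): attacks (4,2) (3,3) (2,4) (4,0) [ray(-1,1) blocked at (2,4)]
Union (24 distinct): (0,2) (0,3) (0,4) (0,5) (1,0) (1,1) (1,2) (1,3) (1,4) (2,2) (2,4) (2,5) (3,0) (3,1) (3,2) (3,3) (3,4) (3,5) (4,0) (4,2) (4,3) (4,5) (5,2) (5,5)

Answer: 24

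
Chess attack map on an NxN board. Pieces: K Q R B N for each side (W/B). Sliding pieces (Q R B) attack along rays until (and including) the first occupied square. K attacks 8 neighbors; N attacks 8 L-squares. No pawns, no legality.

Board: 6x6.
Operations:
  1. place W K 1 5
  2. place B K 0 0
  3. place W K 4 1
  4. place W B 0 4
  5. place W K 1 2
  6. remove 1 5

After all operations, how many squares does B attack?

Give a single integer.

Op 1: place WK@(1,5)
Op 2: place BK@(0,0)
Op 3: place WK@(4,1)
Op 4: place WB@(0,4)
Op 5: place WK@(1,2)
Op 6: remove (1,5)
Per-piece attacks for B:
  BK@(0,0): attacks (0,1) (1,0) (1,1)
Union (3 distinct): (0,1) (1,0) (1,1)

Answer: 3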